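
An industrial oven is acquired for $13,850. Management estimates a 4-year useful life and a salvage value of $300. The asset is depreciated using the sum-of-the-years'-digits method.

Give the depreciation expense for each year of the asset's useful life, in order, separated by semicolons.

Depreciable base = $13,850 − $300 = $13,550.
Sum of the years' digits = 4+3+2+1 = 10.
Year 1: $13,550 × 4/10 = $5,420. Book value $8,430.
Year 2: $13,550 × 3/10 = $4,065. Book value $4,365.
Year 3: $13,550 × 2/10 = $2,710. Book value $1,655.
Year 4: $13,550 × 1/10 = $1,355. Book value $300.

$5,420; $4,065; $2,710; $1,355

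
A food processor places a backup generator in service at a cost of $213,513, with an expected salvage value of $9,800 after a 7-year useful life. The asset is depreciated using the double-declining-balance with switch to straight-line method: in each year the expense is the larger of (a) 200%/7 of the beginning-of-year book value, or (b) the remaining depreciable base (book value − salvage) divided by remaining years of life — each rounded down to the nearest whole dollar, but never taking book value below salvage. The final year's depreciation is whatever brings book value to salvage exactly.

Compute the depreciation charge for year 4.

$22,232

Depreciable base = $213,513 − $9,800 = $203,713.
Year 1: DB = ⌊$213,513 × 200%/7⌋ = $61,003; SL = ⌊$203,713/7⌋ = $29,101 → take DB $61,003. Book value $152,510.
Year 2: DB = ⌊$152,510 × 200%/7⌋ = $43,574; SL = ⌊$142,710/6⌋ = $23,785 → take DB $43,574. Book value $108,936.
Year 3: DB = ⌊$108,936 × 200%/7⌋ = $31,124; SL = ⌊$99,136/5⌋ = $19,827 → take DB $31,124. Book value $77,812.
Year 4: DB = ⌊$77,812 × 200%/7⌋ = $22,232; SL = ⌊$68,012/4⌋ = $17,003 → take DB $22,232. Book value $55,580.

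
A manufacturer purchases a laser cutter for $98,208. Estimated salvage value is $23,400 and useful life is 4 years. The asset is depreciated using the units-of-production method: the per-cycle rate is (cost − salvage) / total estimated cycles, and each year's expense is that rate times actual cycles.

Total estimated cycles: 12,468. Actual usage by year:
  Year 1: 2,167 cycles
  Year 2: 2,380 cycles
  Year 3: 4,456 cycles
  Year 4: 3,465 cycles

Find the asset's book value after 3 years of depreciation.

Depreciable base = $98,208 − $23,400 = $74,808.
Rate = $74,808 / 12,468 cycles = $6 per cycle.
Year 1: 2,167 × $6 = $13,002. Book value $85,206.
Year 2: 2,380 × $6 = $14,280. Book value $70,926.
Year 3: 4,456 × $6 = $26,736. Book value $44,190.

$44,190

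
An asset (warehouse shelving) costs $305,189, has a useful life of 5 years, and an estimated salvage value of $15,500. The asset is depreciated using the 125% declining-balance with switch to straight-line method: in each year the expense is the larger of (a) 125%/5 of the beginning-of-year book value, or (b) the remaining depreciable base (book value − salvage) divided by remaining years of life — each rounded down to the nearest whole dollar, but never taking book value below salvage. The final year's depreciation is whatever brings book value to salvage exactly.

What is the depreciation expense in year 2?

$57,223

Depreciable base = $305,189 − $15,500 = $289,689.
Year 1: DB = ⌊$305,189 × 125%/5⌋ = $76,297; SL = ⌊$289,689/5⌋ = $57,937 → take DB $76,297. Book value $228,892.
Year 2: DB = ⌊$228,892 × 125%/5⌋ = $57,223; SL = ⌊$213,392/4⌋ = $53,348 → take DB $57,223. Book value $171,669.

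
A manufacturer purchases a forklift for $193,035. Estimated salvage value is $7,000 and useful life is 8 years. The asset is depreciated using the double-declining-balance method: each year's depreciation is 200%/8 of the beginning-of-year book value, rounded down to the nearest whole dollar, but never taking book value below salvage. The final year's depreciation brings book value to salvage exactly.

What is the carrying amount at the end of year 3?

Depreciable base = $193,035 − $7,000 = $186,035.
Year 1: ⌊$193,035 × 200%/8⌋ = $48,258. Book value $144,777.
Year 2: ⌊$144,777 × 200%/8⌋ = $36,194. Book value $108,583.
Year 3: ⌊$108,583 × 200%/8⌋ = $27,145. Book value $81,438.

$81,438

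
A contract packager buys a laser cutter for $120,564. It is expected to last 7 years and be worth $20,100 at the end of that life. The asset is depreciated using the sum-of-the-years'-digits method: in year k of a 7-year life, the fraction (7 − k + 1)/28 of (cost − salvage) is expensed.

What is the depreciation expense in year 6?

$7,176

Depreciable base = $120,564 − $20,100 = $100,464.
Sum of the years' digits = 7+6+5+4+3+2+1 = 28.
Year 1: $100,464 × 7/28 = $25,116. Book value $95,448.
Year 2: $100,464 × 6/28 = $21,528. Book value $73,920.
Year 3: $100,464 × 5/28 = $17,940. Book value $55,980.
Year 4: $100,464 × 4/28 = $14,352. Book value $41,628.
Year 5: $100,464 × 3/28 = $10,764. Book value $30,864.
Year 6: $100,464 × 2/28 = $7,176. Book value $23,688.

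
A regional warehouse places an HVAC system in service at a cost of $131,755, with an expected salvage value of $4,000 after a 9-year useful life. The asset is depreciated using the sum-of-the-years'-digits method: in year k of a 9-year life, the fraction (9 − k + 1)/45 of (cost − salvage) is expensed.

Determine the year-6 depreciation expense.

Depreciable base = $131,755 − $4,000 = $127,755.
Sum of the years' digits = 9+8+7+6+5+4+3+2+1 = 45.
Year 1: $127,755 × 9/45 = $25,551. Book value $106,204.
Year 2: $127,755 × 8/45 = $22,712. Book value $83,492.
Year 3: $127,755 × 7/45 = $19,873. Book value $63,619.
Year 4: $127,755 × 6/45 = $17,034. Book value $46,585.
Year 5: $127,755 × 5/45 = $14,195. Book value $32,390.
Year 6: $127,755 × 4/45 = $11,356. Book value $21,034.

$11,356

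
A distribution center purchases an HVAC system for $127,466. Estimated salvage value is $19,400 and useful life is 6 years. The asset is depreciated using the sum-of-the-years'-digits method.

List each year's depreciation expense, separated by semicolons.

$30,876; $25,730; $20,584; $15,438; $10,292; $5,146

Depreciable base = $127,466 − $19,400 = $108,066.
Sum of the years' digits = 6+5+4+3+2+1 = 21.
Year 1: $108,066 × 6/21 = $30,876. Book value $96,590.
Year 2: $108,066 × 5/21 = $25,730. Book value $70,860.
Year 3: $108,066 × 4/21 = $20,584. Book value $50,276.
Year 4: $108,066 × 3/21 = $15,438. Book value $34,838.
Year 5: $108,066 × 2/21 = $10,292. Book value $24,546.
Year 6: $108,066 × 1/21 = $5,146. Book value $19,400.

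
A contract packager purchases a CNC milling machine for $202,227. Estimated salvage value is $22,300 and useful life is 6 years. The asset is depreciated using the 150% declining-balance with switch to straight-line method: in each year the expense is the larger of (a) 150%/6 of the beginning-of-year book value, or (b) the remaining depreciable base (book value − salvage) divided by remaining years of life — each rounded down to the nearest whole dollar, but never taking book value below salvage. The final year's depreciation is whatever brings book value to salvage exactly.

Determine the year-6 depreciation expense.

Depreciable base = $202,227 − $22,300 = $179,927.
Year 1: DB = ⌊$202,227 × 150%/6⌋ = $50,556; SL = ⌊$179,927/6⌋ = $29,987 → take DB $50,556. Book value $151,671.
Year 2: DB = ⌊$151,671 × 150%/6⌋ = $37,917; SL = ⌊$129,371/5⌋ = $25,874 → take DB $37,917. Book value $113,754.
Year 3: DB = ⌊$113,754 × 150%/6⌋ = $28,438; SL = ⌊$91,454/4⌋ = $22,863 → take DB $28,438. Book value $85,316.
Year 4: DB = ⌊$85,316 × 150%/6⌋ = $21,329; SL = ⌊$63,016/3⌋ = $21,005 → take DB $21,329. Book value $63,987.
Year 5: DB = ⌊$63,987 × 150%/6⌋ = $15,996; SL = ⌊$41,687/2⌋ = $20,843 → take SL $20,843. Book value $43,144.
Year 6 (final): $43,144 − $22,300 = $20,844. Book value $22,300.

$20,844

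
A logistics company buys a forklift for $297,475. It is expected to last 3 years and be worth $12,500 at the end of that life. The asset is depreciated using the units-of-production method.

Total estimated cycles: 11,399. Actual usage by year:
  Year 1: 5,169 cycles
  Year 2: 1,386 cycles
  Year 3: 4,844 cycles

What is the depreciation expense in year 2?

Depreciable base = $297,475 − $12,500 = $284,975.
Rate = $284,975 / 11,399 cycles = $25 per cycle.
Year 1: 5,169 × $25 = $129,225. Book value $168,250.
Year 2: 1,386 × $25 = $34,650. Book value $133,600.

$34,650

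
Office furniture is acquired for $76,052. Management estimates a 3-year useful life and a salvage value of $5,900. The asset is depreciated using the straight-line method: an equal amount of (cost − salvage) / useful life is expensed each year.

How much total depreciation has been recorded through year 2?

Depreciable base = $76,052 − $5,900 = $70,152.
Annual expense = $70,152 / 3 = $23,384.
End of year 1: book value $52,668.
End of year 2: book value $29,284.
Accumulated through year 2 = $76,052 − $29,284 = $46,768.

$46,768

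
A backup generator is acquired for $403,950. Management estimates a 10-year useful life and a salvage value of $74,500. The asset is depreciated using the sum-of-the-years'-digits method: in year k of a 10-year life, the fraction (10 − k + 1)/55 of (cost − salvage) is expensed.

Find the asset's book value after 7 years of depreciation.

$110,440

Depreciable base = $403,950 − $74,500 = $329,450.
Sum of the years' digits = 10+9+8+7+6+5+4+3+2+1 = 55.
Year 1: $329,450 × 10/55 = $59,900. Book value $344,050.
Year 2: $329,450 × 9/55 = $53,910. Book value $290,140.
Year 3: $329,450 × 8/55 = $47,920. Book value $242,220.
Year 4: $329,450 × 7/55 = $41,930. Book value $200,290.
Year 5: $329,450 × 6/55 = $35,940. Book value $164,350.
Year 6: $329,450 × 5/55 = $29,950. Book value $134,400.
Year 7: $329,450 × 4/55 = $23,960. Book value $110,440.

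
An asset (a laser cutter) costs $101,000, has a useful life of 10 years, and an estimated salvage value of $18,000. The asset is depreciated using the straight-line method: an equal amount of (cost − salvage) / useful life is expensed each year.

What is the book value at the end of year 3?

Depreciable base = $101,000 − $18,000 = $83,000.
Annual expense = $83,000 / 10 = $8,300.
End of year 1: book value $92,700.
End of year 2: book value $84,400.
End of year 3: book value $76,100.

$76,100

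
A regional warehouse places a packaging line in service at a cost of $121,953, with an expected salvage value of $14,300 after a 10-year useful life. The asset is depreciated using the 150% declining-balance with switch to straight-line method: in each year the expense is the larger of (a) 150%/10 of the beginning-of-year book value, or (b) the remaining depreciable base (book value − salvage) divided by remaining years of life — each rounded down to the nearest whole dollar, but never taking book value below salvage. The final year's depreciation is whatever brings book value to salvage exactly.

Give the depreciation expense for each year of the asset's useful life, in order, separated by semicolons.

$18,292; $15,549; $13,216; $11,234; $9,549; $8,116; $7,924; $7,924; $7,924; $7,925

Depreciable base = $121,953 − $14,300 = $107,653.
Year 1: DB = ⌊$121,953 × 150%/10⌋ = $18,292; SL = ⌊$107,653/10⌋ = $10,765 → take DB $18,292. Book value $103,661.
Year 2: DB = ⌊$103,661 × 150%/10⌋ = $15,549; SL = ⌊$89,361/9⌋ = $9,929 → take DB $15,549. Book value $88,112.
Year 3: DB = ⌊$88,112 × 150%/10⌋ = $13,216; SL = ⌊$73,812/8⌋ = $9,226 → take DB $13,216. Book value $74,896.
Year 4: DB = ⌊$74,896 × 150%/10⌋ = $11,234; SL = ⌊$60,596/7⌋ = $8,656 → take DB $11,234. Book value $63,662.
Year 5: DB = ⌊$63,662 × 150%/10⌋ = $9,549; SL = ⌊$49,362/6⌋ = $8,227 → take DB $9,549. Book value $54,113.
Year 6: DB = ⌊$54,113 × 150%/10⌋ = $8,116; SL = ⌊$39,813/5⌋ = $7,962 → take DB $8,116. Book value $45,997.
Year 7: DB = ⌊$45,997 × 150%/10⌋ = $6,899; SL = ⌊$31,697/4⌋ = $7,924 → take SL $7,924. Book value $38,073.
Year 8: DB = ⌊$38,073 × 150%/10⌋ = $5,710; SL = ⌊$23,773/3⌋ = $7,924 → take SL $7,924. Book value $30,149.
Year 9: DB = ⌊$30,149 × 150%/10⌋ = $4,522; SL = ⌊$15,849/2⌋ = $7,924 → take SL $7,924. Book value $22,225.
Year 10 (final): $22,225 − $14,300 = $7,925. Book value $14,300.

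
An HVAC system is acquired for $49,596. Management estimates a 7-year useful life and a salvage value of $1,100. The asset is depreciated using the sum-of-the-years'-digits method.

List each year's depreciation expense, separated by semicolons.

$12,124; $10,392; $8,660; $6,928; $5,196; $3,464; $1,732

Depreciable base = $49,596 − $1,100 = $48,496.
Sum of the years' digits = 7+6+5+4+3+2+1 = 28.
Year 1: $48,496 × 7/28 = $12,124. Book value $37,472.
Year 2: $48,496 × 6/28 = $10,392. Book value $27,080.
Year 3: $48,496 × 5/28 = $8,660. Book value $18,420.
Year 4: $48,496 × 4/28 = $6,928. Book value $11,492.
Year 5: $48,496 × 3/28 = $5,196. Book value $6,296.
Year 6: $48,496 × 2/28 = $3,464. Book value $2,832.
Year 7: $48,496 × 1/28 = $1,732. Book value $1,100.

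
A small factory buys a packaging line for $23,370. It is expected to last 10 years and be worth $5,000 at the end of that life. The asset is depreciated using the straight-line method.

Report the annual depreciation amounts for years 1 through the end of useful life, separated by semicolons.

Depreciable base = $23,370 − $5,000 = $18,370.
Annual expense = $18,370 / 10 = $1,837.
End of year 1: book value $21,533.
End of year 2: book value $19,696.
End of year 3: book value $17,859.
End of year 4: book value $16,022.
End of year 5: book value $14,185.
End of year 6: book value $12,348.
End of year 7: book value $10,511.
End of year 8: book value $8,674.
End of year 9: book value $6,837.
End of year 10: book value $5,000.

$1,837; $1,837; $1,837; $1,837; $1,837; $1,837; $1,837; $1,837; $1,837; $1,837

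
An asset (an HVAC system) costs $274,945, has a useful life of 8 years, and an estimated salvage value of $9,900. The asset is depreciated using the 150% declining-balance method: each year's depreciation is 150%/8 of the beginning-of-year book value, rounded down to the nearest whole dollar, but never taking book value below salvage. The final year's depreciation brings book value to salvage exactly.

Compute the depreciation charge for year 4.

Depreciable base = $274,945 − $9,900 = $265,045.
Year 1: ⌊$274,945 × 150%/8⌋ = $51,552. Book value $223,393.
Year 2: ⌊$223,393 × 150%/8⌋ = $41,886. Book value $181,507.
Year 3: ⌊$181,507 × 150%/8⌋ = $34,032. Book value $147,475.
Year 4: ⌊$147,475 × 150%/8⌋ = $27,651. Book value $119,824.

$27,651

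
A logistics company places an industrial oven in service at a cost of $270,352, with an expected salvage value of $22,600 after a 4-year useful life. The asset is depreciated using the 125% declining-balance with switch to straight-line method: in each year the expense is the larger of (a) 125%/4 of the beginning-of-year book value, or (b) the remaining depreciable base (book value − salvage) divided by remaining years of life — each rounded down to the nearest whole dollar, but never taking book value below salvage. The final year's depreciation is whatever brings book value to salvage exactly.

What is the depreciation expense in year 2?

$58,083

Depreciable base = $270,352 − $22,600 = $247,752.
Year 1: DB = ⌊$270,352 × 125%/4⌋ = $84,485; SL = ⌊$247,752/4⌋ = $61,938 → take DB $84,485. Book value $185,867.
Year 2: DB = ⌊$185,867 × 125%/4⌋ = $58,083; SL = ⌊$163,267/3⌋ = $54,422 → take DB $58,083. Book value $127,784.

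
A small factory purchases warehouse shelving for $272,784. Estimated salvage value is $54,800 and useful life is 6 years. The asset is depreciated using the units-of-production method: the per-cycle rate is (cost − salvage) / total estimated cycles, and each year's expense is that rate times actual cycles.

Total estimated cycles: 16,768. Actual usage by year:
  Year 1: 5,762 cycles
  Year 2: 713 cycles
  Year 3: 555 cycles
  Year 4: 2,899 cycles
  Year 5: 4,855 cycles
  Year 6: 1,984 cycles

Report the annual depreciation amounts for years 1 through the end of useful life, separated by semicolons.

Depreciable base = $272,784 − $54,800 = $217,984.
Rate = $217,984 / 16,768 cycles = $13 per cycle.
Year 1: 5,762 × $13 = $74,906. Book value $197,878.
Year 2: 713 × $13 = $9,269. Book value $188,609.
Year 3: 555 × $13 = $7,215. Book value $181,394.
Year 4: 2,899 × $13 = $37,687. Book value $143,707.
Year 5: 4,855 × $13 = $63,115. Book value $80,592.
Year 6: 1,984 × $13 = $25,792. Book value $54,800.

$74,906; $9,269; $7,215; $37,687; $63,115; $25,792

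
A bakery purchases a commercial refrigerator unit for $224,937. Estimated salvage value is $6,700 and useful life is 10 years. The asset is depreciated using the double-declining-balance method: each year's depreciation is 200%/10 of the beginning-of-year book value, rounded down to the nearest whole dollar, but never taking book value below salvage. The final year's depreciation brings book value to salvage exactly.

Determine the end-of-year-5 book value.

$73,708

Depreciable base = $224,937 − $6,700 = $218,237.
Year 1: ⌊$224,937 × 200%/10⌋ = $44,987. Book value $179,950.
Year 2: ⌊$179,950 × 200%/10⌋ = $35,990. Book value $143,960.
Year 3: ⌊$143,960 × 200%/10⌋ = $28,792. Book value $115,168.
Year 4: ⌊$115,168 × 200%/10⌋ = $23,033. Book value $92,135.
Year 5: ⌊$92,135 × 200%/10⌋ = $18,427. Book value $73,708.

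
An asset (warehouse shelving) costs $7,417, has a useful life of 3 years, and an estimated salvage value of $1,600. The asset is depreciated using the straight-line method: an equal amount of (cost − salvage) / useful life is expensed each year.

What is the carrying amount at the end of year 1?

Depreciable base = $7,417 − $1,600 = $5,817.
Annual expense = $5,817 / 3 = $1,939.
End of year 1: book value $5,478.

$5,478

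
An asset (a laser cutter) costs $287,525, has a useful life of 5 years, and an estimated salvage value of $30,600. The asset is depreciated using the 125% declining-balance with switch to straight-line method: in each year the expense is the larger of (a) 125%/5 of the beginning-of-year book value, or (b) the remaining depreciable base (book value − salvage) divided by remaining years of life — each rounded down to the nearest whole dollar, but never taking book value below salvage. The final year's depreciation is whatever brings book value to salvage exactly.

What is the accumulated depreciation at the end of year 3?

$169,503

Depreciable base = $287,525 − $30,600 = $256,925.
Year 1: DB = ⌊$287,525 × 125%/5⌋ = $71,881; SL = ⌊$256,925/5⌋ = $51,385 → take DB $71,881. Book value $215,644.
Year 2: DB = ⌊$215,644 × 125%/5⌋ = $53,911; SL = ⌊$185,044/4⌋ = $46,261 → take DB $53,911. Book value $161,733.
Year 3: DB = ⌊$161,733 × 125%/5⌋ = $40,433; SL = ⌊$131,133/3⌋ = $43,711 → take SL $43,711. Book value $118,022.
Accumulated through year 3 = $287,525 − $118,022 = $169,503.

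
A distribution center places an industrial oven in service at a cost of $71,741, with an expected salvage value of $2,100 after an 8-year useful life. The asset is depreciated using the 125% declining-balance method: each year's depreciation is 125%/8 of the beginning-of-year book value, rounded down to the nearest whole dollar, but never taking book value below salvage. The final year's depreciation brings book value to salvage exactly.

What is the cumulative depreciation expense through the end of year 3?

$28,647

Depreciable base = $71,741 − $2,100 = $69,641.
Year 1: ⌊$71,741 × 125%/8⌋ = $11,209. Book value $60,532.
Year 2: ⌊$60,532 × 125%/8⌋ = $9,458. Book value $51,074.
Year 3: ⌊$51,074 × 125%/8⌋ = $7,980. Book value $43,094.
Accumulated through year 3 = $71,741 − $43,094 = $28,647.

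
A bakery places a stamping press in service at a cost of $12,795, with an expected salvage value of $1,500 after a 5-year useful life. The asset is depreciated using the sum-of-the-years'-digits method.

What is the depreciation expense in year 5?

$753

Depreciable base = $12,795 − $1,500 = $11,295.
Sum of the years' digits = 5+4+3+2+1 = 15.
Year 1: $11,295 × 5/15 = $3,765. Book value $9,030.
Year 2: $11,295 × 4/15 = $3,012. Book value $6,018.
Year 3: $11,295 × 3/15 = $2,259. Book value $3,759.
Year 4: $11,295 × 2/15 = $1,506. Book value $2,253.
Year 5: $11,295 × 1/15 = $753. Book value $1,500.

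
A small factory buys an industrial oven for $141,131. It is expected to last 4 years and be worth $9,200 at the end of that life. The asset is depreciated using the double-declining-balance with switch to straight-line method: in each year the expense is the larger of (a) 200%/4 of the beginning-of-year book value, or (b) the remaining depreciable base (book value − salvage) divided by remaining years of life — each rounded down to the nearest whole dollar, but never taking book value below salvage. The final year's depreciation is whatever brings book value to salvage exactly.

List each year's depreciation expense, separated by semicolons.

Depreciable base = $141,131 − $9,200 = $131,931.
Year 1: DB = ⌊$141,131 × 200%/4⌋ = $70,565; SL = ⌊$131,931/4⌋ = $32,982 → take DB $70,565. Book value $70,566.
Year 2: DB = ⌊$70,566 × 200%/4⌋ = $35,283; SL = ⌊$61,366/3⌋ = $20,455 → take DB $35,283. Book value $35,283.
Year 3: DB = ⌊$35,283 × 200%/4⌋ = $17,641; SL = ⌊$26,083/2⌋ = $13,041 → take DB $17,641. Book value $17,642.
Year 4 (final): $17,642 − $9,200 = $8,442. Book value $9,200.

$70,565; $35,283; $17,641; $8,442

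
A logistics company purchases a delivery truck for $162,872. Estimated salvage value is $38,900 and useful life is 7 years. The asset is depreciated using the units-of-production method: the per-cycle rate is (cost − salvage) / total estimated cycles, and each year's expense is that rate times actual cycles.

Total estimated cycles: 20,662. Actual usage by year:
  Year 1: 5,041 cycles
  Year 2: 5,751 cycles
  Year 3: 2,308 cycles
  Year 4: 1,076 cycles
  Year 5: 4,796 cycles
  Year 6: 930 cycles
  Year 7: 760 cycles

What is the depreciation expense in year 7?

Depreciable base = $162,872 − $38,900 = $123,972.
Rate = $123,972 / 20,662 cycles = $6 per cycle.
Year 1: 5,041 × $6 = $30,246. Book value $132,626.
Year 2: 5,751 × $6 = $34,506. Book value $98,120.
Year 3: 2,308 × $6 = $13,848. Book value $84,272.
Year 4: 1,076 × $6 = $6,456. Book value $77,816.
Year 5: 4,796 × $6 = $28,776. Book value $49,040.
Year 6: 930 × $6 = $5,580. Book value $43,460.
Year 7: 760 × $6 = $4,560. Book value $38,900.

$4,560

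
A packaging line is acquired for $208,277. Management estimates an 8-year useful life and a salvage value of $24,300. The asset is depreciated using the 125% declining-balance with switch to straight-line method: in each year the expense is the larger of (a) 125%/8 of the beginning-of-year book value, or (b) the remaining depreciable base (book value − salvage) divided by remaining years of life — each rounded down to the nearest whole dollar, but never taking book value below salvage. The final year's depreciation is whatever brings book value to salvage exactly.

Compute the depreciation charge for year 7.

$20,162

Depreciable base = $208,277 − $24,300 = $183,977.
Year 1: DB = ⌊$208,277 × 125%/8⌋ = $32,543; SL = ⌊$183,977/8⌋ = $22,997 → take DB $32,543. Book value $175,734.
Year 2: DB = ⌊$175,734 × 125%/8⌋ = $27,458; SL = ⌊$151,434/7⌋ = $21,633 → take DB $27,458. Book value $148,276.
Year 3: DB = ⌊$148,276 × 125%/8⌋ = $23,168; SL = ⌊$123,976/6⌋ = $20,662 → take DB $23,168. Book value $125,108.
Year 4: DB = ⌊$125,108 × 125%/8⌋ = $19,548; SL = ⌊$100,808/5⌋ = $20,161 → take SL $20,161. Book value $104,947.
Year 5: DB = ⌊$104,947 × 125%/8⌋ = $16,397; SL = ⌊$80,647/4⌋ = $20,161 → take SL $20,161. Book value $84,786.
Year 6: DB = ⌊$84,786 × 125%/8⌋ = $13,247; SL = ⌊$60,486/3⌋ = $20,162 → take SL $20,162. Book value $64,624.
Year 7: DB = ⌊$64,624 × 125%/8⌋ = $10,097; SL = ⌊$40,324/2⌋ = $20,162 → take SL $20,162. Book value $44,462.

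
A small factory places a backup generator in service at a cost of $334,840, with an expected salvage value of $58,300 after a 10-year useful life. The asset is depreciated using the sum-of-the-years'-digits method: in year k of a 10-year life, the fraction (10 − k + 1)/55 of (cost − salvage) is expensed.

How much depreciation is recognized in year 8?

Depreciable base = $334,840 − $58,300 = $276,540.
Sum of the years' digits = 10+9+8+7+6+5+4+3+2+1 = 55.
Year 1: $276,540 × 10/55 = $50,280. Book value $284,560.
Year 2: $276,540 × 9/55 = $45,252. Book value $239,308.
Year 3: $276,540 × 8/55 = $40,224. Book value $199,084.
Year 4: $276,540 × 7/55 = $35,196. Book value $163,888.
Year 5: $276,540 × 6/55 = $30,168. Book value $133,720.
Year 6: $276,540 × 5/55 = $25,140. Book value $108,580.
Year 7: $276,540 × 4/55 = $20,112. Book value $88,468.
Year 8: $276,540 × 3/55 = $15,084. Book value $73,384.

$15,084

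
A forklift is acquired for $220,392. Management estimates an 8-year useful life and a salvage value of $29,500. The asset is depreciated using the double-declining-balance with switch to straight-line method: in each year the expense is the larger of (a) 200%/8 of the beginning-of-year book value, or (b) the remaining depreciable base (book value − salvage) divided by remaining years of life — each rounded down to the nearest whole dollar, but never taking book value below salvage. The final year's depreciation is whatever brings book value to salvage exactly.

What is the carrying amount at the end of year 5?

Depreciable base = $220,392 − $29,500 = $190,892.
Year 1: DB = ⌊$220,392 × 200%/8⌋ = $55,098; SL = ⌊$190,892/8⌋ = $23,861 → take DB $55,098. Book value $165,294.
Year 2: DB = ⌊$165,294 × 200%/8⌋ = $41,323; SL = ⌊$135,794/7⌋ = $19,399 → take DB $41,323. Book value $123,971.
Year 3: DB = ⌊$123,971 × 200%/8⌋ = $30,992; SL = ⌊$94,471/6⌋ = $15,745 → take DB $30,992. Book value $92,979.
Year 4: DB = ⌊$92,979 × 200%/8⌋ = $23,244; SL = ⌊$63,479/5⌋ = $12,695 → take DB $23,244. Book value $69,735.
Year 5: DB = ⌊$69,735 × 200%/8⌋ = $17,433; SL = ⌊$40,235/4⌋ = $10,058 → take DB $17,433. Book value $52,302.

$52,302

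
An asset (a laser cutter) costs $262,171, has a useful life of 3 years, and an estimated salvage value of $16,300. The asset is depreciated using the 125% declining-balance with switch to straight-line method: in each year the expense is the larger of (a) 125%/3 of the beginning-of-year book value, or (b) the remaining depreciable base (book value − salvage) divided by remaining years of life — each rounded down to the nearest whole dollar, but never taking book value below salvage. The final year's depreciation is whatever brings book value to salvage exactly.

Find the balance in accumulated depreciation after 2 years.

$177,554

Depreciable base = $262,171 − $16,300 = $245,871.
Year 1: DB = ⌊$262,171 × 125%/3⌋ = $109,237; SL = ⌊$245,871/3⌋ = $81,957 → take DB $109,237. Book value $152,934.
Year 2: DB = ⌊$152,934 × 125%/3⌋ = $63,722; SL = ⌊$136,634/2⌋ = $68,317 → take SL $68,317. Book value $84,617.
Accumulated through year 2 = $262,171 − $84,617 = $177,554.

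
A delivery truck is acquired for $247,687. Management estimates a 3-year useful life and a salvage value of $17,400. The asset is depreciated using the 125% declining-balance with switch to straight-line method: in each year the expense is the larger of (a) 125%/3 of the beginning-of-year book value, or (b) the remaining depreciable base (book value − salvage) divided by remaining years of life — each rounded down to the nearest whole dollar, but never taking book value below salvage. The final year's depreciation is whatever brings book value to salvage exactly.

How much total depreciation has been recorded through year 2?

$166,744

Depreciable base = $247,687 − $17,400 = $230,287.
Year 1: DB = ⌊$247,687 × 125%/3⌋ = $103,202; SL = ⌊$230,287/3⌋ = $76,762 → take DB $103,202. Book value $144,485.
Year 2: DB = ⌊$144,485 × 125%/3⌋ = $60,202; SL = ⌊$127,085/2⌋ = $63,542 → take SL $63,542. Book value $80,943.
Accumulated through year 2 = $247,687 − $80,943 = $166,744.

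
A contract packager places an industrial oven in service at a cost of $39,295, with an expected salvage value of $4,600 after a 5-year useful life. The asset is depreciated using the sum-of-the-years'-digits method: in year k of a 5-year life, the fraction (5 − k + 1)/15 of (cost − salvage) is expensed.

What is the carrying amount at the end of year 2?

Depreciable base = $39,295 − $4,600 = $34,695.
Sum of the years' digits = 5+4+3+2+1 = 15.
Year 1: $34,695 × 5/15 = $11,565. Book value $27,730.
Year 2: $34,695 × 4/15 = $9,252. Book value $18,478.

$18,478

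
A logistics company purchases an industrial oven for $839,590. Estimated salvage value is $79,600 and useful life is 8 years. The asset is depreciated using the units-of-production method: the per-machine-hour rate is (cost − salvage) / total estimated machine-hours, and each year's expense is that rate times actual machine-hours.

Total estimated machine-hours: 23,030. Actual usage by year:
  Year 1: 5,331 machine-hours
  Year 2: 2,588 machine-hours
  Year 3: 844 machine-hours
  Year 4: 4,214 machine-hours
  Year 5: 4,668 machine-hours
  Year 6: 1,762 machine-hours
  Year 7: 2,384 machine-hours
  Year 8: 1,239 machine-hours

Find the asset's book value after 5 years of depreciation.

$257,305

Depreciable base = $839,590 − $79,600 = $759,990.
Rate = $759,990 / 23,030 machine-hours = $33 per machine-hour.
Year 1: 5,331 × $33 = $175,923. Book value $663,667.
Year 2: 2,588 × $33 = $85,404. Book value $578,263.
Year 3: 844 × $33 = $27,852. Book value $550,411.
Year 4: 4,214 × $33 = $139,062. Book value $411,349.
Year 5: 4,668 × $33 = $154,044. Book value $257,305.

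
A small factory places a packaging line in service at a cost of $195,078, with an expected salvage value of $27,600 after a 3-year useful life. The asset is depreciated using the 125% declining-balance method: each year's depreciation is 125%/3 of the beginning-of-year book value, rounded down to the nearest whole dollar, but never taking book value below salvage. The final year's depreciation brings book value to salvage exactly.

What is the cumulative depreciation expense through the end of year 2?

$128,697

Depreciable base = $195,078 − $27,600 = $167,478.
Year 1: ⌊$195,078 × 125%/3⌋ = $81,282. Book value $113,796.
Year 2: ⌊$113,796 × 125%/3⌋ = $47,415. Book value $66,381.
Accumulated through year 2 = $195,078 − $66,381 = $128,697.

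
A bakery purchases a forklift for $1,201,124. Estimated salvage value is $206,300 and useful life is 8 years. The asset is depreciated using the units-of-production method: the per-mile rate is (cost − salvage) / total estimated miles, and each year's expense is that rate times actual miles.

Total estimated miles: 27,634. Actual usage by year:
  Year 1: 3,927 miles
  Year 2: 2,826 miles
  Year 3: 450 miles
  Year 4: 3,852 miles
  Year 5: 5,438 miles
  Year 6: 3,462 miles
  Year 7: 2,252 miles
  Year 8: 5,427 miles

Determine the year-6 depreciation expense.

$124,632

Depreciable base = $1,201,124 − $206,300 = $994,824.
Rate = $994,824 / 27,634 miles = $36 per mile.
Year 1: 3,927 × $36 = $141,372. Book value $1,059,752.
Year 2: 2,826 × $36 = $101,736. Book value $958,016.
Year 3: 450 × $36 = $16,200. Book value $941,816.
Year 4: 3,852 × $36 = $138,672. Book value $803,144.
Year 5: 5,438 × $36 = $195,768. Book value $607,376.
Year 6: 3,462 × $36 = $124,632. Book value $482,744.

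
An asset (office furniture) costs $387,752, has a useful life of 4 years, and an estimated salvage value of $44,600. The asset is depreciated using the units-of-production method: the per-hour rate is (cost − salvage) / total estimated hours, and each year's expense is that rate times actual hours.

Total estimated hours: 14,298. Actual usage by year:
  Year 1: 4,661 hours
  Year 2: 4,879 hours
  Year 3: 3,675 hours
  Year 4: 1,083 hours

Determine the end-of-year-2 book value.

$158,792

Depreciable base = $387,752 − $44,600 = $343,152.
Rate = $343,152 / 14,298 hours = $24 per hour.
Year 1: 4,661 × $24 = $111,864. Book value $275,888.
Year 2: 4,879 × $24 = $117,096. Book value $158,792.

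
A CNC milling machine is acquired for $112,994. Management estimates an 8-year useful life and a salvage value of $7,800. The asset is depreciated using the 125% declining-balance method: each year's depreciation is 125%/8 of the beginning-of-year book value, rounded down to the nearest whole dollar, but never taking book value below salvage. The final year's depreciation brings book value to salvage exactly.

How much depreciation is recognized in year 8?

$26,601

Depreciable base = $112,994 − $7,800 = $105,194.
Year 1: ⌊$112,994 × 125%/8⌋ = $17,655. Book value $95,339.
Year 2: ⌊$95,339 × 125%/8⌋ = $14,896. Book value $80,443.
Year 3: ⌊$80,443 × 125%/8⌋ = $12,569. Book value $67,874.
Year 4: ⌊$67,874 × 125%/8⌋ = $10,605. Book value $57,269.
Year 5: ⌊$57,269 × 125%/8⌋ = $8,948. Book value $48,321.
Year 6: ⌊$48,321 × 125%/8⌋ = $7,550. Book value $40,771.
Year 7: ⌊$40,771 × 125%/8⌋ = $6,370. Book value $34,401.
Year 8 (final): $34,401 − $7,800 = $26,601. Book value $7,800.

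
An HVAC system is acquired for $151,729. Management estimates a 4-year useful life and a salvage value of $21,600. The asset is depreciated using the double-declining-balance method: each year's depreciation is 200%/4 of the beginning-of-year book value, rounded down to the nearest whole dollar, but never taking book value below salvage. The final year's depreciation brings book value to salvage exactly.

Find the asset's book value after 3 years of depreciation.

Depreciable base = $151,729 − $21,600 = $130,129.
Year 1: ⌊$151,729 × 200%/4⌋ = $75,864. Book value $75,865.
Year 2: ⌊$75,865 × 200%/4⌋ = $37,932. Book value $37,933.
Year 3: ⌊$37,933 × 200%/4⌋ = $18,966, capped at $16,333. Book value $21,600.

$21,600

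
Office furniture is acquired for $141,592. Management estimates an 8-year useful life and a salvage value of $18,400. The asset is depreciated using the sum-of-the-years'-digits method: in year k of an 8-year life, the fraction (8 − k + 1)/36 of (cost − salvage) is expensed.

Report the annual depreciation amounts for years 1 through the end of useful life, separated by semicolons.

Depreciable base = $141,592 − $18,400 = $123,192.
Sum of the years' digits = 8+7+6+5+4+3+2+1 = 36.
Year 1: $123,192 × 8/36 = $27,376. Book value $114,216.
Year 2: $123,192 × 7/36 = $23,954. Book value $90,262.
Year 3: $123,192 × 6/36 = $20,532. Book value $69,730.
Year 4: $123,192 × 5/36 = $17,110. Book value $52,620.
Year 5: $123,192 × 4/36 = $13,688. Book value $38,932.
Year 6: $123,192 × 3/36 = $10,266. Book value $28,666.
Year 7: $123,192 × 2/36 = $6,844. Book value $21,822.
Year 8: $123,192 × 1/36 = $3,422. Book value $18,400.

$27,376; $23,954; $20,532; $17,110; $13,688; $10,266; $6,844; $3,422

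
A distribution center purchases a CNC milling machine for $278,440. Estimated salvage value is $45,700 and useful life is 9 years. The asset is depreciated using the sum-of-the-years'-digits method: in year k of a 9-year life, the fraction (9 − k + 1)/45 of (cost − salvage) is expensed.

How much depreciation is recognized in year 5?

Depreciable base = $278,440 − $45,700 = $232,740.
Sum of the years' digits = 9+8+7+6+5+4+3+2+1 = 45.
Year 1: $232,740 × 9/45 = $46,548. Book value $231,892.
Year 2: $232,740 × 8/45 = $41,376. Book value $190,516.
Year 3: $232,740 × 7/45 = $36,204. Book value $154,312.
Year 4: $232,740 × 6/45 = $31,032. Book value $123,280.
Year 5: $232,740 × 5/45 = $25,860. Book value $97,420.

$25,860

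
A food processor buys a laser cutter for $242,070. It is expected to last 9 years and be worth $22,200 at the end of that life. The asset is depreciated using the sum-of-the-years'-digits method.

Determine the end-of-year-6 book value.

Depreciable base = $242,070 − $22,200 = $219,870.
Sum of the years' digits = 9+8+7+6+5+4+3+2+1 = 45.
Year 1: $219,870 × 9/45 = $43,974. Book value $198,096.
Year 2: $219,870 × 8/45 = $39,088. Book value $159,008.
Year 3: $219,870 × 7/45 = $34,202. Book value $124,806.
Year 4: $219,870 × 6/45 = $29,316. Book value $95,490.
Year 5: $219,870 × 5/45 = $24,430. Book value $71,060.
Year 6: $219,870 × 4/45 = $19,544. Book value $51,516.

$51,516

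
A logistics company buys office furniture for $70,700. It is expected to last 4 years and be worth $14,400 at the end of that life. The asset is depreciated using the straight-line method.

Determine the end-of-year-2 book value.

Depreciable base = $70,700 − $14,400 = $56,300.
Annual expense = $56,300 / 4 = $14,075.
End of year 1: book value $56,625.
End of year 2: book value $42,550.

$42,550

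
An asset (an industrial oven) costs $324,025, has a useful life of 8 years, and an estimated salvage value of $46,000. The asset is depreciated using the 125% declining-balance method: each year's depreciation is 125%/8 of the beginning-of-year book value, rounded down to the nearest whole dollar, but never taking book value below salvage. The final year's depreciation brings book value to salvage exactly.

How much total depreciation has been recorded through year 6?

Depreciable base = $324,025 − $46,000 = $278,025.
Year 1: ⌊$324,025 × 125%/8⌋ = $50,628. Book value $273,397.
Year 2: ⌊$273,397 × 125%/8⌋ = $42,718. Book value $230,679.
Year 3: ⌊$230,679 × 125%/8⌋ = $36,043. Book value $194,636.
Year 4: ⌊$194,636 × 125%/8⌋ = $30,411. Book value $164,225.
Year 5: ⌊$164,225 × 125%/8⌋ = $25,660. Book value $138,565.
Year 6: ⌊$138,565 × 125%/8⌋ = $21,650. Book value $116,915.
Accumulated through year 6 = $324,025 − $116,915 = $207,110.

$207,110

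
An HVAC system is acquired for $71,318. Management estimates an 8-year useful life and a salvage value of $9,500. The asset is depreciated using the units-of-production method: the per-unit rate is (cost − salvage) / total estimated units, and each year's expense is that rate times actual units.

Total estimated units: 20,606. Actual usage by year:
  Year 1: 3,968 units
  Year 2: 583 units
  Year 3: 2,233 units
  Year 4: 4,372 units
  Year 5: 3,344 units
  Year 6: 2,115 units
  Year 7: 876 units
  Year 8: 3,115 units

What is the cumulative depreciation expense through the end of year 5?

Depreciable base = $71,318 − $9,500 = $61,818.
Rate = $61,818 / 20,606 units = $3 per unit.
Year 1: 3,968 × $3 = $11,904. Book value $59,414.
Year 2: 583 × $3 = $1,749. Book value $57,665.
Year 3: 2,233 × $3 = $6,699. Book value $50,966.
Year 4: 4,372 × $3 = $13,116. Book value $37,850.
Year 5: 3,344 × $3 = $10,032. Book value $27,818.
Accumulated through year 5 = $71,318 − $27,818 = $43,500.

$43,500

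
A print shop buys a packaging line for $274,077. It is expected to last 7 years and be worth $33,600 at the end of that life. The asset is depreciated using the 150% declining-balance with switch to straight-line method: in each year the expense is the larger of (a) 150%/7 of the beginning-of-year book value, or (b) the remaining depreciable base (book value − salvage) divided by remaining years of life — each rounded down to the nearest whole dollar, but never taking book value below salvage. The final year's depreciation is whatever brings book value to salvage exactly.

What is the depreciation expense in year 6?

Depreciable base = $274,077 − $33,600 = $240,477.
Year 1: DB = ⌊$274,077 × 150%/7⌋ = $58,730; SL = ⌊$240,477/7⌋ = $34,353 → take DB $58,730. Book value $215,347.
Year 2: DB = ⌊$215,347 × 150%/7⌋ = $46,145; SL = ⌊$181,747/6⌋ = $30,291 → take DB $46,145. Book value $169,202.
Year 3: DB = ⌊$169,202 × 150%/7⌋ = $36,257; SL = ⌊$135,602/5⌋ = $27,120 → take DB $36,257. Book value $132,945.
Year 4: DB = ⌊$132,945 × 150%/7⌋ = $28,488; SL = ⌊$99,345/4⌋ = $24,836 → take DB $28,488. Book value $104,457.
Year 5: DB = ⌊$104,457 × 150%/7⌋ = $22,383; SL = ⌊$70,857/3⌋ = $23,619 → take SL $23,619. Book value $80,838.
Year 6: DB = ⌊$80,838 × 150%/7⌋ = $17,322; SL = ⌊$47,238/2⌋ = $23,619 → take SL $23,619. Book value $57,219.

$23,619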